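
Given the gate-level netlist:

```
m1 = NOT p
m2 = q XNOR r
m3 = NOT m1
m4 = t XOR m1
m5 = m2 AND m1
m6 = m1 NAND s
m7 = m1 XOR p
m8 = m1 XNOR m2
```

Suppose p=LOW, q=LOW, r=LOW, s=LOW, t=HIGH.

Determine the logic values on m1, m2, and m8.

m1 = HIGH, m2 = HIGH, m8 = HIGH

m1 = NOT p = NOT LOW = HIGH
m2 = q XNOR r = LOW XNOR LOW = HIGH
m8 = m1 XNOR m2 = HIGH XNOR HIGH = HIGH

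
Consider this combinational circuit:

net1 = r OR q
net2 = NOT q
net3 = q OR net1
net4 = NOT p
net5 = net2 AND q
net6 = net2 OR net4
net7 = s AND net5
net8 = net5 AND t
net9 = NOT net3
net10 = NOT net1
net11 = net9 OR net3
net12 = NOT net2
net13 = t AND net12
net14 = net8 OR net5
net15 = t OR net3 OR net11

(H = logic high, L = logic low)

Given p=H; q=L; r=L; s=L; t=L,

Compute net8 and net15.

net8 = L; net15 = H

net1 = r OR q = L OR L = L
net2 = NOT q = NOT L = H
net3 = q OR net1 = L OR L = L
net5 = net2 AND q = H AND L = L
net8 = net5 AND t = L AND L = L
net9 = NOT net3 = NOT L = H
net11 = net9 OR net3 = H OR L = H
net15 = t OR net3 OR net11 = L OR L OR H = H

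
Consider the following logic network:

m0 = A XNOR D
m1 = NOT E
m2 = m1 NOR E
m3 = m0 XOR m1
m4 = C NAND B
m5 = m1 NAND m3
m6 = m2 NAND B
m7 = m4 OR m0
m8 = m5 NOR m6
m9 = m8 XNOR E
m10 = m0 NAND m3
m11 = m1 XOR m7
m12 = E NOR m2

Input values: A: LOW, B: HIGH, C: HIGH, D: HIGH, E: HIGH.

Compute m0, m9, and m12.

m0 = LOW  m9 = LOW  m12 = LOW

m0 = A XNOR D = LOW XNOR HIGH = LOW
m1 = NOT E = NOT HIGH = LOW
m2 = m1 NOR E = LOW NOR HIGH = LOW
m3 = m0 XOR m1 = LOW XOR LOW = LOW
m5 = m1 NAND m3 = LOW NAND LOW = HIGH
m6 = m2 NAND B = LOW NAND HIGH = HIGH
m8 = m5 NOR m6 = HIGH NOR HIGH = LOW
m9 = m8 XNOR E = LOW XNOR HIGH = LOW
m12 = E NOR m2 = HIGH NOR LOW = LOW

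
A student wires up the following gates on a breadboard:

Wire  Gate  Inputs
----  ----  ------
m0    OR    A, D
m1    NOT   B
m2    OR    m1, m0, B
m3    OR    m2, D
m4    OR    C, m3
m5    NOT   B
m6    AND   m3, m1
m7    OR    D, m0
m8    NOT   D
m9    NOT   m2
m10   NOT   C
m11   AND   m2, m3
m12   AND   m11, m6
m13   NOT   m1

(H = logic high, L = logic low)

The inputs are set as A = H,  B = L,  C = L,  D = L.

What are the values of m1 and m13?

m1 = H  m13 = L

m1 = NOT B = NOT L = H
m13 = NOT m1 = NOT H = L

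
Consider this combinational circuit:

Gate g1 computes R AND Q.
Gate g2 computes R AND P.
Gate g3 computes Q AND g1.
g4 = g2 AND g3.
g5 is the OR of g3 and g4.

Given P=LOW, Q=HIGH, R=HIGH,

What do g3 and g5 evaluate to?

g3 = HIGH, g5 = HIGH

g1 = R AND Q = HIGH AND HIGH = HIGH
g2 = R AND P = HIGH AND LOW = LOW
g3 = Q AND g1 = HIGH AND HIGH = HIGH
g4 = g2 AND g3 = LOW AND HIGH = LOW
g5 = g3 OR g4 = HIGH OR LOW = HIGH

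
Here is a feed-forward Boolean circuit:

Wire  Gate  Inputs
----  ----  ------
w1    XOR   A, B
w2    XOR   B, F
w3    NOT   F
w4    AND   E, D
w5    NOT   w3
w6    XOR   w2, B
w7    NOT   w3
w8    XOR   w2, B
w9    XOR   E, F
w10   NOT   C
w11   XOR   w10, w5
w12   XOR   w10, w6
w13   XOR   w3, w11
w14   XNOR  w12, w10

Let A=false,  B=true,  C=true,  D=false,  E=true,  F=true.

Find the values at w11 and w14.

w11 = true  w14 = false

w2 = B XOR F = true XOR true = false
w3 = NOT F = NOT true = false
w5 = NOT w3 = NOT false = true
w6 = w2 XOR B = false XOR true = true
w10 = NOT C = NOT true = false
w11 = w10 XOR w5 = false XOR true = true
w12 = w10 XOR w6 = false XOR true = true
w14 = w12 XNOR w10 = true XNOR false = false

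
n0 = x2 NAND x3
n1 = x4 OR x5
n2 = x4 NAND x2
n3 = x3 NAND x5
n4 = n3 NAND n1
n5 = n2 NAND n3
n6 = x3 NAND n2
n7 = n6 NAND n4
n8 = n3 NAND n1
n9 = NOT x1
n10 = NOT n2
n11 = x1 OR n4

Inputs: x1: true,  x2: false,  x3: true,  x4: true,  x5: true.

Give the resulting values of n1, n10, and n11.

n1 = true; n10 = false; n11 = true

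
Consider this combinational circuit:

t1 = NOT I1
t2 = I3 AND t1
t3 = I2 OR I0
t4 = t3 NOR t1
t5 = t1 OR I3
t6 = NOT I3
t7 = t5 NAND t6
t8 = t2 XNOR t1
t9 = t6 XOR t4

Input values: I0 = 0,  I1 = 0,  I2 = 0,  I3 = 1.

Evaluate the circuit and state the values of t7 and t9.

t7 = 1, t9 = 0

t1 = NOT I1 = NOT 0 = 1
t3 = I2 OR I0 = 0 OR 0 = 0
t4 = t3 NOR t1 = 0 NOR 1 = 0
t5 = t1 OR I3 = 1 OR 1 = 1
t6 = NOT I3 = NOT 1 = 0
t7 = t5 NAND t6 = 1 NAND 0 = 1
t9 = t6 XOR t4 = 0 XOR 0 = 0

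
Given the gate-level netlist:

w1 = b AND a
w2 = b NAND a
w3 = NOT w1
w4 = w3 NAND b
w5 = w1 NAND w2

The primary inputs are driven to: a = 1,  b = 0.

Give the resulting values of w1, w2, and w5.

w1 = b AND a = 0 AND 1 = 0
w2 = b NAND a = 0 NAND 1 = 1
w5 = w1 NAND w2 = 0 NAND 1 = 1

w1 = 0, w2 = 1, w5 = 1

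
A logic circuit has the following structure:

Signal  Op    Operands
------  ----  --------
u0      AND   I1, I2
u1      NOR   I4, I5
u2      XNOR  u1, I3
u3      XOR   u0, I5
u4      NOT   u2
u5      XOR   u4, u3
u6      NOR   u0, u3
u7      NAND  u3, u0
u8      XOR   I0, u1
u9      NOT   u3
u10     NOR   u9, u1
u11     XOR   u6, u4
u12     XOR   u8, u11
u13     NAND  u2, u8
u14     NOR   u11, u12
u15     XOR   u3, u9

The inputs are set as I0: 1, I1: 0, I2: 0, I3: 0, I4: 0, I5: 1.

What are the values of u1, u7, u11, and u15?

u1 = 0; u7 = 1; u11 = 0; u15 = 1

u0 = I1 AND I2 = 0 AND 0 = 0
u1 = I4 NOR I5 = 0 NOR 1 = 0
u2 = u1 XNOR I3 = 0 XNOR 0 = 1
u3 = u0 XOR I5 = 0 XOR 1 = 1
u4 = NOT u2 = NOT 1 = 0
u6 = u0 NOR u3 = 0 NOR 1 = 0
u7 = u3 NAND u0 = 1 NAND 0 = 1
u9 = NOT u3 = NOT 1 = 0
u11 = u6 XOR u4 = 0 XOR 0 = 0
u15 = u3 XOR u9 = 1 XOR 0 = 1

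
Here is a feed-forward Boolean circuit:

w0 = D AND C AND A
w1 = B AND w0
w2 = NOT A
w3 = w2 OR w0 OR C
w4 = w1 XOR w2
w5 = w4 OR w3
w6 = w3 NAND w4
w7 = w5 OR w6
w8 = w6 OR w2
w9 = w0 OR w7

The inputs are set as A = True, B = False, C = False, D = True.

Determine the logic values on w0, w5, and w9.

w0 = D AND C AND A = True AND False AND True = False
w1 = B AND w0 = False AND False = False
w2 = NOT A = NOT True = False
w3 = w2 OR w0 OR C = False OR False OR False = False
w4 = w1 XOR w2 = False XOR False = False
w5 = w4 OR w3 = False OR False = False
w6 = w3 NAND w4 = False NAND False = True
w7 = w5 OR w6 = False OR True = True
w9 = w0 OR w7 = False OR True = True

w0 = False, w5 = False, w9 = True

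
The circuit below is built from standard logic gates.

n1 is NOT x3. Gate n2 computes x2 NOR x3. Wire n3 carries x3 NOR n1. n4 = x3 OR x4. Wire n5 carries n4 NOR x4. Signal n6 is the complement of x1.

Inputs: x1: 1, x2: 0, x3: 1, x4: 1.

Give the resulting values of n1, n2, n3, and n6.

n1 = 0  n2 = 0  n3 = 0  n6 = 0

n1 = NOT x3 = NOT 1 = 0
n2 = x2 NOR x3 = 0 NOR 1 = 0
n3 = x3 NOR n1 = 1 NOR 0 = 0
n6 = NOT x1 = NOT 1 = 0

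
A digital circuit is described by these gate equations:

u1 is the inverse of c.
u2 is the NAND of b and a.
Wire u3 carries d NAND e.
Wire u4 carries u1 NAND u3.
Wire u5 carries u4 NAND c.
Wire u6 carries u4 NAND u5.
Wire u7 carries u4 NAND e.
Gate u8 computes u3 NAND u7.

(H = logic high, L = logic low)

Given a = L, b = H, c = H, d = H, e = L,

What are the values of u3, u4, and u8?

u3 = H  u4 = H  u8 = L

u1 = NOT c = NOT H = L
u3 = d NAND e = H NAND L = H
u4 = u1 NAND u3 = L NAND H = H
u7 = u4 NAND e = H NAND L = H
u8 = u3 NAND u7 = H NAND H = L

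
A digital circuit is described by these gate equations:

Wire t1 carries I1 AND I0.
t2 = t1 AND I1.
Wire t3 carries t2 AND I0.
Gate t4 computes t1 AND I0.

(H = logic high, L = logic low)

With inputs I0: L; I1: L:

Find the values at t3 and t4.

t1 = I1 AND I0 = L AND L = L
t2 = t1 AND I1 = L AND L = L
t3 = t2 AND I0 = L AND L = L
t4 = t1 AND I0 = L AND L = L

t3 = L, t4 = L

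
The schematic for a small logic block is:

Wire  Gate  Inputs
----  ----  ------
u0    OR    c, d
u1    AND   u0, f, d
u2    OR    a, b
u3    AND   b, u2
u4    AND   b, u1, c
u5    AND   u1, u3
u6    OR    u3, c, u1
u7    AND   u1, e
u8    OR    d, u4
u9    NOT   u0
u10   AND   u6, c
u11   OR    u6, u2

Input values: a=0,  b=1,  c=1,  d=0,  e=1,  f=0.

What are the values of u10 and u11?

u0 = c OR d = 1 OR 0 = 1
u1 = u0 AND f AND d = 1 AND 0 AND 0 = 0
u2 = a OR b = 0 OR 1 = 1
u3 = b AND u2 = 1 AND 1 = 1
u6 = u3 OR c OR u1 = 1 OR 1 OR 0 = 1
u10 = u6 AND c = 1 AND 1 = 1
u11 = u6 OR u2 = 1 OR 1 = 1

u10 = 1; u11 = 1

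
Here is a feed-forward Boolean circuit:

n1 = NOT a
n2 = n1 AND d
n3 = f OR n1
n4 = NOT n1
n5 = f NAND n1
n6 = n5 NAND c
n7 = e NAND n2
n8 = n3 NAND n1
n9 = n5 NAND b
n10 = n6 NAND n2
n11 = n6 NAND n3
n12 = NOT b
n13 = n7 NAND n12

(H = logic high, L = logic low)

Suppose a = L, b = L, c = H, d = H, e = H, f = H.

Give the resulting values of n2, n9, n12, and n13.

n1 = NOT a = NOT L = H
n2 = n1 AND d = H AND H = H
n5 = f NAND n1 = H NAND H = L
n7 = e NAND n2 = H NAND H = L
n9 = n5 NAND b = L NAND L = H
n12 = NOT b = NOT L = H
n13 = n7 NAND n12 = L NAND H = H

n2 = H; n9 = H; n12 = H; n13 = H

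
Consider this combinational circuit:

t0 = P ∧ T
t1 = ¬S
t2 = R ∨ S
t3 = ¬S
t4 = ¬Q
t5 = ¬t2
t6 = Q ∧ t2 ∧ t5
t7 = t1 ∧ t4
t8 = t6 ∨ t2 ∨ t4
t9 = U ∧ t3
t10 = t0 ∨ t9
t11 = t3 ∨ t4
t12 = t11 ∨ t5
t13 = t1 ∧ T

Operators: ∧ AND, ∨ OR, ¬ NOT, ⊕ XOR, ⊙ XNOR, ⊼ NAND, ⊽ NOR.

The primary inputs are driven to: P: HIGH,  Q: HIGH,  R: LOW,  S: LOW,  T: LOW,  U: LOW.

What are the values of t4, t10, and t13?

t0 = P AND T = HIGH AND LOW = LOW
t1 = NOT S = NOT LOW = HIGH
t3 = NOT S = NOT LOW = HIGH
t4 = NOT Q = NOT HIGH = LOW
t9 = U AND t3 = LOW AND HIGH = LOW
t10 = t0 OR t9 = LOW OR LOW = LOW
t13 = t1 AND T = HIGH AND LOW = LOW

t4 = LOW, t10 = LOW, t13 = LOW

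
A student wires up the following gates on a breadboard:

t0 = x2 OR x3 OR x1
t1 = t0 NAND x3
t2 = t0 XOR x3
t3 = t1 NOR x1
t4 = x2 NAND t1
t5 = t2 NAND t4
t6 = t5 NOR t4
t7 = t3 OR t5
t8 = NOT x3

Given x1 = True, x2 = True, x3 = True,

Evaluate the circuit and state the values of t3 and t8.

t3 = False  t8 = False

t0 = x2 OR x3 OR x1 = True OR True OR True = True
t1 = t0 NAND x3 = True NAND True = False
t3 = t1 NOR x1 = False NOR True = False
t8 = NOT x3 = NOT True = False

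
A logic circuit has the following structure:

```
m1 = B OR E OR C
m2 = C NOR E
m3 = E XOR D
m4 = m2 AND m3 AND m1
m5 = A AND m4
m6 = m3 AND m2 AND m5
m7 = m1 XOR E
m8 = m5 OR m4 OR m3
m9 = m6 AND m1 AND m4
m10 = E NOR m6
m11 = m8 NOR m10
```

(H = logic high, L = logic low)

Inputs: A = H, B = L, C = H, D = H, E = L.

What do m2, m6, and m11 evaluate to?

m1 = B OR E OR C = L OR L OR H = H
m2 = C NOR E = H NOR L = L
m3 = E XOR D = L XOR H = H
m4 = m2 AND m3 AND m1 = L AND H AND H = L
m5 = A AND m4 = H AND L = L
m6 = m3 AND m2 AND m5 = H AND L AND L = L
m8 = m5 OR m4 OR m3 = L OR L OR H = H
m10 = E NOR m6 = L NOR L = H
m11 = m8 NOR m10 = H NOR H = L

m2 = L  m6 = L  m11 = L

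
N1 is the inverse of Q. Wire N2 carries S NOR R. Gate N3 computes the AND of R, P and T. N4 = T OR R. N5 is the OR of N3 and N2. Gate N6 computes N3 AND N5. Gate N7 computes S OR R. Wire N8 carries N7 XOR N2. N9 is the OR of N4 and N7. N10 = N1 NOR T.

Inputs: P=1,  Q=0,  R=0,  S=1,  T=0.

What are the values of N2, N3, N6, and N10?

N2 = 0; N3 = 0; N6 = 0; N10 = 0

N1 = NOT Q = NOT 0 = 1
N2 = S NOR R = 1 NOR 0 = 0
N3 = R AND P AND T = 0 AND 1 AND 0 = 0
N5 = N3 OR N2 = 0 OR 0 = 0
N6 = N3 AND N5 = 0 AND 0 = 0
N10 = N1 NOR T = 1 NOR 0 = 0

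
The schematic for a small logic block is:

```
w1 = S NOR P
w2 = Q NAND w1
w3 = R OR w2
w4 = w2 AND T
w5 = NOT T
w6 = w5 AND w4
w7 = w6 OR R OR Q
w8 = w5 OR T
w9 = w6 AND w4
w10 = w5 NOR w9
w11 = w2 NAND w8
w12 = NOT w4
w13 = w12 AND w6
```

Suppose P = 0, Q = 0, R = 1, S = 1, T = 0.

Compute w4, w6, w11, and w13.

w4 = 0, w6 = 0, w11 = 0, w13 = 0

w1 = S NOR P = 1 NOR 0 = 0
w2 = Q NAND w1 = 0 NAND 0 = 1
w4 = w2 AND T = 1 AND 0 = 0
w5 = NOT T = NOT 0 = 1
w6 = w5 AND w4 = 1 AND 0 = 0
w8 = w5 OR T = 1 OR 0 = 1
w11 = w2 NAND w8 = 1 NAND 1 = 0
w12 = NOT w4 = NOT 0 = 1
w13 = w12 AND w6 = 1 AND 0 = 0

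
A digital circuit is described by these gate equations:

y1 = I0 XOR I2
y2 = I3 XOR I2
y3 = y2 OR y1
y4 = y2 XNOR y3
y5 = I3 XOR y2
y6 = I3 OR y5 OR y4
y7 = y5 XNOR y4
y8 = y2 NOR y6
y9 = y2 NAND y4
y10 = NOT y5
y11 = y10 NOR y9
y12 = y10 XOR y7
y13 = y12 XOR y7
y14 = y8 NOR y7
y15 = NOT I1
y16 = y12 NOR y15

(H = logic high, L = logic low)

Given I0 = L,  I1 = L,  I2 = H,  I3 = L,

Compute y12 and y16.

y12 = H, y16 = L

y1 = I0 XOR I2 = L XOR H = H
y2 = I3 XOR I2 = L XOR H = H
y3 = y2 OR y1 = H OR H = H
y4 = y2 XNOR y3 = H XNOR H = H
y5 = I3 XOR y2 = L XOR H = H
y7 = y5 XNOR y4 = H XNOR H = H
y10 = NOT y5 = NOT H = L
y12 = y10 XOR y7 = L XOR H = H
y15 = NOT I1 = NOT L = H
y16 = y12 NOR y15 = H NOR H = L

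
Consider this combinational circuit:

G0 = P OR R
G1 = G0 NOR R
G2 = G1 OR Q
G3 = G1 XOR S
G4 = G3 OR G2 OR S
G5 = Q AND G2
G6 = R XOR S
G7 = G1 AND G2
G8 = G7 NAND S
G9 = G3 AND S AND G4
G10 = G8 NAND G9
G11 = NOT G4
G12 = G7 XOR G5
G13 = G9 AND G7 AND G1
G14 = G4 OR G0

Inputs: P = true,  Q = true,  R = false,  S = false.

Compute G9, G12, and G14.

G9 = false, G12 = true, G14 = true

G0 = P OR R = true OR false = true
G1 = G0 NOR R = true NOR false = false
G2 = G1 OR Q = false OR true = true
G3 = G1 XOR S = false XOR false = false
G4 = G3 OR G2 OR S = false OR true OR false = true
G5 = Q AND G2 = true AND true = true
G7 = G1 AND G2 = false AND true = false
G9 = G3 AND S AND G4 = false AND false AND true = false
G12 = G7 XOR G5 = false XOR true = true
G14 = G4 OR G0 = true OR true = true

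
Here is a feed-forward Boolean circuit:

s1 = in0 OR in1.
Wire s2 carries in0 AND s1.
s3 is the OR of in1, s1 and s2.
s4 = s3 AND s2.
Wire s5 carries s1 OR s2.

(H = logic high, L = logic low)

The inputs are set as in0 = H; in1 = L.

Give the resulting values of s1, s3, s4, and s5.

s1 = H; s3 = H; s4 = H; s5 = H

s1 = in0 OR in1 = H OR L = H
s2 = in0 AND s1 = H AND H = H
s3 = in1 OR s1 OR s2 = L OR H OR H = H
s4 = s3 AND s2 = H AND H = H
s5 = s1 OR s2 = H OR H = H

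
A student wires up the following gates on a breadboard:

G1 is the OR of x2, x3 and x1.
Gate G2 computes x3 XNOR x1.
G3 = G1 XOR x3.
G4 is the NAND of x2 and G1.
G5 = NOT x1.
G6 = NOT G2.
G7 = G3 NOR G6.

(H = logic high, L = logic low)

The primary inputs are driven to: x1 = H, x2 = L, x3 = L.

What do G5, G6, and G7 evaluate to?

G1 = x2 OR x3 OR x1 = L OR L OR H = H
G2 = x3 XNOR x1 = L XNOR H = L
G3 = G1 XOR x3 = H XOR L = H
G5 = NOT x1 = NOT H = L
G6 = NOT G2 = NOT L = H
G7 = G3 NOR G6 = H NOR H = L

G5 = L, G6 = H, G7 = L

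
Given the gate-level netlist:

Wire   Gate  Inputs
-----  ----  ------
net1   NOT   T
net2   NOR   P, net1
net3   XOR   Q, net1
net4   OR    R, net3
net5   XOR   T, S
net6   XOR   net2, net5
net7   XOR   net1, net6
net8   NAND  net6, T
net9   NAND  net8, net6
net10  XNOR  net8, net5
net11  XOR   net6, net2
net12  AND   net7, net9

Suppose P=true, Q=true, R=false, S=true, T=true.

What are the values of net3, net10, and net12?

net3 = true  net10 = false  net12 = false

net1 = NOT T = NOT true = false
net2 = P NOR net1 = true NOR false = false
net3 = Q XOR net1 = true XOR false = true
net5 = T XOR S = true XOR true = false
net6 = net2 XOR net5 = false XOR false = false
net7 = net1 XOR net6 = false XOR false = false
net8 = net6 NAND T = false NAND true = true
net9 = net8 NAND net6 = true NAND false = true
net10 = net8 XNOR net5 = true XNOR false = false
net12 = net7 AND net9 = false AND true = false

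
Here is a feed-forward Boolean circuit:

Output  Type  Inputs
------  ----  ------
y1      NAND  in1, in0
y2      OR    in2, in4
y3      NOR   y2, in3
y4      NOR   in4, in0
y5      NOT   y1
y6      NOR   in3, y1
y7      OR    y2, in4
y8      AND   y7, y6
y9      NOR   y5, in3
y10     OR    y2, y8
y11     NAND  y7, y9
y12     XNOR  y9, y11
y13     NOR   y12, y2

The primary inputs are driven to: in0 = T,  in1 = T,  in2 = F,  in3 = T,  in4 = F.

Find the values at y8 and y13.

y1 = in1 NAND in0 = T NAND T = F
y2 = in2 OR in4 = F OR F = F
y5 = NOT y1 = NOT F = T
y6 = in3 NOR y1 = T NOR F = F
y7 = y2 OR in4 = F OR F = F
y8 = y7 AND y6 = F AND F = F
y9 = y5 NOR in3 = T NOR T = F
y11 = y7 NAND y9 = F NAND F = T
y12 = y9 XNOR y11 = F XNOR T = F
y13 = y12 NOR y2 = F NOR F = T

y8 = F; y13 = T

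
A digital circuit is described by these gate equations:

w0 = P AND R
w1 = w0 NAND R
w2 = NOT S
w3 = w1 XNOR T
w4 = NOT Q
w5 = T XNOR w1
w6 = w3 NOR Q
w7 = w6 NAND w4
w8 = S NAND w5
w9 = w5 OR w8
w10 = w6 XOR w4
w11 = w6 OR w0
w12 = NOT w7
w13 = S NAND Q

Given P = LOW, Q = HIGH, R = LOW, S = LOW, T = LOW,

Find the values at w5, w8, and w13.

w5 = LOW  w8 = HIGH  w13 = HIGH

w0 = P AND R = LOW AND LOW = LOW
w1 = w0 NAND R = LOW NAND LOW = HIGH
w5 = T XNOR w1 = LOW XNOR HIGH = LOW
w8 = S NAND w5 = LOW NAND LOW = HIGH
w13 = S NAND Q = LOW NAND HIGH = HIGH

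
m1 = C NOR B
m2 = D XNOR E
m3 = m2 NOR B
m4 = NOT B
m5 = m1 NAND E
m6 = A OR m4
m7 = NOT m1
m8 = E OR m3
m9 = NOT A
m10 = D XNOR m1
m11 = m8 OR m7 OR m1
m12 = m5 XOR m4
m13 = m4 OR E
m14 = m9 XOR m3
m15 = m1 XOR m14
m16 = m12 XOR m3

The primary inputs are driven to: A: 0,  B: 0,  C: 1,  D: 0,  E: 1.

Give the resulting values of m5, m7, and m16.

m5 = 1, m7 = 1, m16 = 1

m1 = C NOR B = 1 NOR 0 = 0
m2 = D XNOR E = 0 XNOR 1 = 0
m3 = m2 NOR B = 0 NOR 0 = 1
m4 = NOT B = NOT 0 = 1
m5 = m1 NAND E = 0 NAND 1 = 1
m7 = NOT m1 = NOT 0 = 1
m12 = m5 XOR m4 = 1 XOR 1 = 0
m16 = m12 XOR m3 = 0 XOR 1 = 1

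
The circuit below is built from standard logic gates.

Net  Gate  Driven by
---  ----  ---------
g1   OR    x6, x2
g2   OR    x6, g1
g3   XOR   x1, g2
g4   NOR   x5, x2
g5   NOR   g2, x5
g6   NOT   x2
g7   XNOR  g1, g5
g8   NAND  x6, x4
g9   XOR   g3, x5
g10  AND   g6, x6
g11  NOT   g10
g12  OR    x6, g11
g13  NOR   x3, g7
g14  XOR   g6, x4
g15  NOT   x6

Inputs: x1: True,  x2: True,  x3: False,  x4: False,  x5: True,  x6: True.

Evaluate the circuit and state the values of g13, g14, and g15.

g13 = True; g14 = False; g15 = False

g1 = x6 OR x2 = True OR True = True
g2 = x6 OR g1 = True OR True = True
g5 = g2 NOR x5 = True NOR True = False
g6 = NOT x2 = NOT True = False
g7 = g1 XNOR g5 = True XNOR False = False
g13 = x3 NOR g7 = False NOR False = True
g14 = g6 XOR x4 = False XOR False = False
g15 = NOT x6 = NOT True = False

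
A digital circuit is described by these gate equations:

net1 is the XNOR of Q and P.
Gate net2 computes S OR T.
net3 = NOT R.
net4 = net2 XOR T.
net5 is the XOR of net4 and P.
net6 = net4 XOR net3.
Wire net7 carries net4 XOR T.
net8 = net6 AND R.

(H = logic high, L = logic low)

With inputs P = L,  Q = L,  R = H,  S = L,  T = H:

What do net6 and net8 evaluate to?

net6 = L, net8 = L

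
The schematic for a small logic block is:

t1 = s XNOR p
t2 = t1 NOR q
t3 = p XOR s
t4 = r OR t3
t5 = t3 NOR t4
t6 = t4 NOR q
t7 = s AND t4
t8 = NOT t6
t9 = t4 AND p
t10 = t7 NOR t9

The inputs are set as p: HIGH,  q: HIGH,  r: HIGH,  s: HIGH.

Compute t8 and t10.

t3 = p XOR s = HIGH XOR HIGH = LOW
t4 = r OR t3 = HIGH OR LOW = HIGH
t6 = t4 NOR q = HIGH NOR HIGH = LOW
t7 = s AND t4 = HIGH AND HIGH = HIGH
t8 = NOT t6 = NOT LOW = HIGH
t9 = t4 AND p = HIGH AND HIGH = HIGH
t10 = t7 NOR t9 = HIGH NOR HIGH = LOW

t8 = HIGH, t10 = LOW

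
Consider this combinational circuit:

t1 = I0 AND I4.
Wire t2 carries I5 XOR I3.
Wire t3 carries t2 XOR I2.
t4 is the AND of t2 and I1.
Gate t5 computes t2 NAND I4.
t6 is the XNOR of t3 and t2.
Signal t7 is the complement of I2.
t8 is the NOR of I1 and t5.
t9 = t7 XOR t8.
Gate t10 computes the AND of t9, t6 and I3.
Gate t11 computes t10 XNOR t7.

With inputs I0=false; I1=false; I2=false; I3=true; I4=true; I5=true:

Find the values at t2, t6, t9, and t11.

t2 = I5 XOR I3 = true XOR true = false
t3 = t2 XOR I2 = false XOR false = false
t5 = t2 NAND I4 = false NAND true = true
t6 = t3 XNOR t2 = false XNOR false = true
t7 = NOT I2 = NOT false = true
t8 = I1 NOR t5 = false NOR true = false
t9 = t7 XOR t8 = true XOR false = true
t10 = t9 AND t6 AND I3 = true AND true AND true = true
t11 = t10 XNOR t7 = true XNOR true = true

t2 = false, t6 = true, t9 = true, t11 = true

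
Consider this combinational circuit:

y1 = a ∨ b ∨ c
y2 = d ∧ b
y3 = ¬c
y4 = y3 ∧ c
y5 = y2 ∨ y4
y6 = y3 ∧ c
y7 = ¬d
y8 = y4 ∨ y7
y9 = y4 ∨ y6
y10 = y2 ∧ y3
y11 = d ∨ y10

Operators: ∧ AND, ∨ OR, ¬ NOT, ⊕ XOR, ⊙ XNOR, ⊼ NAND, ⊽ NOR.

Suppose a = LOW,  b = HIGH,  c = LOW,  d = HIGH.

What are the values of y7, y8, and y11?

y7 = LOW; y8 = LOW; y11 = HIGH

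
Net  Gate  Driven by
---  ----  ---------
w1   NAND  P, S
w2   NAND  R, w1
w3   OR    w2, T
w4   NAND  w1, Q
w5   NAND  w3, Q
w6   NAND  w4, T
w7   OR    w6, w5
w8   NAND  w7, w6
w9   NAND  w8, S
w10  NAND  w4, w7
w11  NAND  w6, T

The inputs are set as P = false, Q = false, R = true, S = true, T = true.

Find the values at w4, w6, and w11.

w4 = true; w6 = false; w11 = true

w1 = P NAND S = false NAND true = true
w4 = w1 NAND Q = true NAND false = true
w6 = w4 NAND T = true NAND true = false
w11 = w6 NAND T = false NAND true = true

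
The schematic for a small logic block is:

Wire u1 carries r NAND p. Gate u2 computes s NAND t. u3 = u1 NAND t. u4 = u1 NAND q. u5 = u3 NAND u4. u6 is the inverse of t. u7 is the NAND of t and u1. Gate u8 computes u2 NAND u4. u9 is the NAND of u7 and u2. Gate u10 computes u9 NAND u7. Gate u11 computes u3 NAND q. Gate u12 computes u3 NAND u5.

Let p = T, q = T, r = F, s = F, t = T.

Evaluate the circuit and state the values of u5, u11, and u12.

u5 = T, u11 = T, u12 = T

u1 = r NAND p = F NAND T = T
u3 = u1 NAND t = T NAND T = F
u4 = u1 NAND q = T NAND T = F
u5 = u3 NAND u4 = F NAND F = T
u11 = u3 NAND q = F NAND T = T
u12 = u3 NAND u5 = F NAND T = T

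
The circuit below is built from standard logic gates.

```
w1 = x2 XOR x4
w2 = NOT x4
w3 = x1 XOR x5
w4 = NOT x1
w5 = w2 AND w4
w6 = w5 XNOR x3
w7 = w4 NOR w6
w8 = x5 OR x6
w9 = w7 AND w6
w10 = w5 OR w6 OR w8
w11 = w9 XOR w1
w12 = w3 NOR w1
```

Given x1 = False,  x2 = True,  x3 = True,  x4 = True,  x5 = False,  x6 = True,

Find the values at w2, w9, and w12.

w2 = False, w9 = False, w12 = True

w1 = x2 XOR x4 = True XOR True = False
w2 = NOT x4 = NOT True = False
w3 = x1 XOR x5 = False XOR False = False
w4 = NOT x1 = NOT False = True
w5 = w2 AND w4 = False AND True = False
w6 = w5 XNOR x3 = False XNOR True = False
w7 = w4 NOR w6 = True NOR False = False
w9 = w7 AND w6 = False AND False = False
w12 = w3 NOR w1 = False NOR False = True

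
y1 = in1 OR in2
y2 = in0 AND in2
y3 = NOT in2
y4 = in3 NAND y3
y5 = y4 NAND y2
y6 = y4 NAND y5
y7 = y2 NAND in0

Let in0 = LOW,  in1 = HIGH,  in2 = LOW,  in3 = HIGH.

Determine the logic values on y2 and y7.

y2 = LOW, y7 = HIGH

y2 = in0 AND in2 = LOW AND LOW = LOW
y7 = y2 NAND in0 = LOW NAND LOW = HIGH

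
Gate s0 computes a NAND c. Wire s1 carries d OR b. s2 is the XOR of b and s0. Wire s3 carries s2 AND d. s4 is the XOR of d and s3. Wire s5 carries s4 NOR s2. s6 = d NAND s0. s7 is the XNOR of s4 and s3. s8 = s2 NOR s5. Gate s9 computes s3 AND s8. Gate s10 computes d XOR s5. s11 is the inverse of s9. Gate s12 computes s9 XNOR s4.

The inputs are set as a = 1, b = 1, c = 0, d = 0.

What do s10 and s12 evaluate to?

s10 = 1, s12 = 1

s0 = a NAND c = 1 NAND 0 = 1
s2 = b XOR s0 = 1 XOR 1 = 0
s3 = s2 AND d = 0 AND 0 = 0
s4 = d XOR s3 = 0 XOR 0 = 0
s5 = s4 NOR s2 = 0 NOR 0 = 1
s8 = s2 NOR s5 = 0 NOR 1 = 0
s9 = s3 AND s8 = 0 AND 0 = 0
s10 = d XOR s5 = 0 XOR 1 = 1
s12 = s9 XNOR s4 = 0 XNOR 0 = 1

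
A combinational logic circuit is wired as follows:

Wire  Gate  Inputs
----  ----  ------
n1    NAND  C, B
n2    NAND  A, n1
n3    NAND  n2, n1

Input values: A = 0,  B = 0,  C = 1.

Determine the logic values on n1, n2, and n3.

n1 = C NAND B = 1 NAND 0 = 1
n2 = A NAND n1 = 0 NAND 1 = 1
n3 = n2 NAND n1 = 1 NAND 1 = 0

n1 = 1, n2 = 1, n3 = 0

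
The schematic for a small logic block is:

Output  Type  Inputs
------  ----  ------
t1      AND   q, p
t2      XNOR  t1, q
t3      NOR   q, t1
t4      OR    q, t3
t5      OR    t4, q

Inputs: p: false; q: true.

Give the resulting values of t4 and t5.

t1 = q AND p = true AND false = false
t3 = q NOR t1 = true NOR false = false
t4 = q OR t3 = true OR false = true
t5 = t4 OR q = true OR true = true

t4 = true, t5 = true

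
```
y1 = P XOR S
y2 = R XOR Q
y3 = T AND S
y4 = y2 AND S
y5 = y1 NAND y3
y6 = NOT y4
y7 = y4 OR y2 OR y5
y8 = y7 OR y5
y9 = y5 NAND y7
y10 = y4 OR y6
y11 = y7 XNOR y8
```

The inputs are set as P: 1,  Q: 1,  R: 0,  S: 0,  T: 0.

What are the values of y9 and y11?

y1 = P XOR S = 1 XOR 0 = 1
y2 = R XOR Q = 0 XOR 1 = 1
y3 = T AND S = 0 AND 0 = 0
y4 = y2 AND S = 1 AND 0 = 0
y5 = y1 NAND y3 = 1 NAND 0 = 1
y7 = y4 OR y2 OR y5 = 0 OR 1 OR 1 = 1
y8 = y7 OR y5 = 1 OR 1 = 1
y9 = y5 NAND y7 = 1 NAND 1 = 0
y11 = y7 XNOR y8 = 1 XNOR 1 = 1

y9 = 0; y11 = 1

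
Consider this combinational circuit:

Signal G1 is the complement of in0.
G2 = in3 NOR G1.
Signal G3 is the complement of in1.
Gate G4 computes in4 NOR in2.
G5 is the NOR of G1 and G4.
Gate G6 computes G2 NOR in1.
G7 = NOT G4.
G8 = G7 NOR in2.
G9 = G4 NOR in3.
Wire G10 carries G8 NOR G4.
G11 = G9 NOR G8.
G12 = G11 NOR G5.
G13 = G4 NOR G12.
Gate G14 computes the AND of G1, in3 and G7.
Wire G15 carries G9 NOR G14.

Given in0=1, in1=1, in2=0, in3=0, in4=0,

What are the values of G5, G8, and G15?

G1 = NOT in0 = NOT 1 = 0
G4 = in4 NOR in2 = 0 NOR 0 = 1
G5 = G1 NOR G4 = 0 NOR 1 = 0
G7 = NOT G4 = NOT 1 = 0
G8 = G7 NOR in2 = 0 NOR 0 = 1
G9 = G4 NOR in3 = 1 NOR 0 = 0
G14 = G1 AND in3 AND G7 = 0 AND 0 AND 0 = 0
G15 = G9 NOR G14 = 0 NOR 0 = 1

G5 = 0; G8 = 1; G15 = 1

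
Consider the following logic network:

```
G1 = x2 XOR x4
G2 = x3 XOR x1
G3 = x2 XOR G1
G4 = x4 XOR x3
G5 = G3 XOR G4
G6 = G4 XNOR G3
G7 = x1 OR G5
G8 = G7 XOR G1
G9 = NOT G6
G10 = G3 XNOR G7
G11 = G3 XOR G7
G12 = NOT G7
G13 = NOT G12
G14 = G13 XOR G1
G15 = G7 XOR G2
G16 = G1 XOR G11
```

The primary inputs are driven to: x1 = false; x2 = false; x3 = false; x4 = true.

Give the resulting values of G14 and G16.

G14 = true; G16 = false

G1 = x2 XOR x4 = false XOR true = true
G3 = x2 XOR G1 = false XOR true = true
G4 = x4 XOR x3 = true XOR false = true
G5 = G3 XOR G4 = true XOR true = false
G7 = x1 OR G5 = false OR false = false
G11 = G3 XOR G7 = true XOR false = true
G12 = NOT G7 = NOT false = true
G13 = NOT G12 = NOT true = false
G14 = G13 XOR G1 = false XOR true = true
G16 = G1 XOR G11 = true XOR true = false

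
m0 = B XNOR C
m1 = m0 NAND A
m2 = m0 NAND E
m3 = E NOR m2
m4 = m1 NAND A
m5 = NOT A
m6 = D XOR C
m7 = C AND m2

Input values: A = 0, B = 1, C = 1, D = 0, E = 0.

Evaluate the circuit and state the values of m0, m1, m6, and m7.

m0 = 1  m1 = 1  m6 = 1  m7 = 1

m0 = B XNOR C = 1 XNOR 1 = 1
m1 = m0 NAND A = 1 NAND 0 = 1
m2 = m0 NAND E = 1 NAND 0 = 1
m6 = D XOR C = 0 XOR 1 = 1
m7 = C AND m2 = 1 AND 1 = 1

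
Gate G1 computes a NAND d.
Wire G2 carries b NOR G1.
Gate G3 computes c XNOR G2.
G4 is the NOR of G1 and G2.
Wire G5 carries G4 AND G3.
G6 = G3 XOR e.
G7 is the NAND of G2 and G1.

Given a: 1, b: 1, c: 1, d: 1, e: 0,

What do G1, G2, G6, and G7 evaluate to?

G1 = a NAND d = 1 NAND 1 = 0
G2 = b NOR G1 = 1 NOR 0 = 0
G3 = c XNOR G2 = 1 XNOR 0 = 0
G6 = G3 XOR e = 0 XOR 0 = 0
G7 = G2 NAND G1 = 0 NAND 0 = 1

G1 = 0; G2 = 0; G6 = 0; G7 = 1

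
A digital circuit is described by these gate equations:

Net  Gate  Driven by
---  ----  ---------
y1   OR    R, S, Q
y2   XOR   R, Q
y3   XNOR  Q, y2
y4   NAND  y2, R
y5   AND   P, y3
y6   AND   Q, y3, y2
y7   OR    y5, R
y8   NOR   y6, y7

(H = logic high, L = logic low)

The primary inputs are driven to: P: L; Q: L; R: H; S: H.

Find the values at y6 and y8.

y6 = L, y8 = L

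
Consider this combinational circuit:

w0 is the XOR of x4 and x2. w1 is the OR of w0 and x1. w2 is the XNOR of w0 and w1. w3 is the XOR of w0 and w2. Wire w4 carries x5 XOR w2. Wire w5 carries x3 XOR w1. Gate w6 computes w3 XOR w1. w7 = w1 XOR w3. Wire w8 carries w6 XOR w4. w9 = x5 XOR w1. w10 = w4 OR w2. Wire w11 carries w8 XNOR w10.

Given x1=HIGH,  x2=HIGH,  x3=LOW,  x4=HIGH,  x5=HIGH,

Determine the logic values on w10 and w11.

w0 = x4 XOR x2 = HIGH XOR HIGH = LOW
w1 = w0 OR x1 = LOW OR HIGH = HIGH
w2 = w0 XNOR w1 = LOW XNOR HIGH = LOW
w3 = w0 XOR w2 = LOW XOR LOW = LOW
w4 = x5 XOR w2 = HIGH XOR LOW = HIGH
w6 = w3 XOR w1 = LOW XOR HIGH = HIGH
w8 = w6 XOR w4 = HIGH XOR HIGH = LOW
w10 = w4 OR w2 = HIGH OR LOW = HIGH
w11 = w8 XNOR w10 = LOW XNOR HIGH = LOW

w10 = HIGH, w11 = LOW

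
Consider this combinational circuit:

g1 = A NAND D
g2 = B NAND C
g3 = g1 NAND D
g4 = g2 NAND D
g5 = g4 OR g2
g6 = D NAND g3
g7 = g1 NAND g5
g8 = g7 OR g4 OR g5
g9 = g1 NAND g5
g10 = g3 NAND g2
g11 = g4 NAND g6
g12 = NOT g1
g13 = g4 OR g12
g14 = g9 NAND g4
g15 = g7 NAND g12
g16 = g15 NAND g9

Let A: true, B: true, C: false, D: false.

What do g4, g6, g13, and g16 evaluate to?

g4 = true  g6 = true  g13 = true  g16 = true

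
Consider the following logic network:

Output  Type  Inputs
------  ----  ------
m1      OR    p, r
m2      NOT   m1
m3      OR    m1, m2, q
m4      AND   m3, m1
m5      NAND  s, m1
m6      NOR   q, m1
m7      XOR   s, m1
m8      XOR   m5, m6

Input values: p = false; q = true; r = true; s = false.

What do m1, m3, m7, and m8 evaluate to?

m1 = p OR r = false OR true = true
m2 = NOT m1 = NOT true = false
m3 = m1 OR m2 OR q = true OR false OR true = true
m5 = s NAND m1 = false NAND true = true
m6 = q NOR m1 = true NOR true = false
m7 = s XOR m1 = false XOR true = true
m8 = m5 XOR m6 = true XOR false = true

m1 = true; m3 = true; m7 = true; m8 = true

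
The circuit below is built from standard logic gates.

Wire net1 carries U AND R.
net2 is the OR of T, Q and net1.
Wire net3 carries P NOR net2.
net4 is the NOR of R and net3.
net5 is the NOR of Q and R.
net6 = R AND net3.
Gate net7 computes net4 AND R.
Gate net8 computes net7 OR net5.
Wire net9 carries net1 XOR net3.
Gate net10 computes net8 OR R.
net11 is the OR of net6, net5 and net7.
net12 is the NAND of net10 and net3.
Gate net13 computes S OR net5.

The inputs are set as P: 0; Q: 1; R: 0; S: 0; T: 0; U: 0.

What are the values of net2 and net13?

net1 = U AND R = 0 AND 0 = 0
net2 = T OR Q OR net1 = 0 OR 1 OR 0 = 1
net5 = Q NOR R = 1 NOR 0 = 0
net13 = S OR net5 = 0 OR 0 = 0

net2 = 1, net13 = 0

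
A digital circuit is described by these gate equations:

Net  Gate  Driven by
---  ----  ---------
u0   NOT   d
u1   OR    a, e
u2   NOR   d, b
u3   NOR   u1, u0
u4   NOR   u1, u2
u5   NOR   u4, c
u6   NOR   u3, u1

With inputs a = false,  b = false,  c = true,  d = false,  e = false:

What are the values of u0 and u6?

u0 = NOT d = NOT false = true
u1 = a OR e = false OR false = false
u3 = u1 NOR u0 = false NOR true = false
u6 = u3 NOR u1 = false NOR false = true

u0 = true  u6 = true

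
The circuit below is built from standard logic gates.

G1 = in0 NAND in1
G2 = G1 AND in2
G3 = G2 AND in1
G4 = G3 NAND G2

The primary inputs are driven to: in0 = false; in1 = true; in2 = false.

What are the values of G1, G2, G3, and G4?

G1 = true; G2 = false; G3 = false; G4 = true

G1 = in0 NAND in1 = false NAND true = true
G2 = G1 AND in2 = true AND false = false
G3 = G2 AND in1 = false AND true = false
G4 = G3 NAND G2 = false NAND false = true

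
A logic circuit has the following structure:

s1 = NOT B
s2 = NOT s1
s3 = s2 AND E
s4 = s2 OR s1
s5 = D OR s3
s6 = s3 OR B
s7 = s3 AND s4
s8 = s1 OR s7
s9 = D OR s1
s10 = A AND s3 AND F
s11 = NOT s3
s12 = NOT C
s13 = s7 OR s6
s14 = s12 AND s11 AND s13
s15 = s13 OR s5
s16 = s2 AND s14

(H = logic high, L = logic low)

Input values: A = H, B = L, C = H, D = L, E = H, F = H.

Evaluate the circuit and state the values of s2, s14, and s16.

s1 = NOT B = NOT L = H
s2 = NOT s1 = NOT H = L
s3 = s2 AND E = L AND H = L
s4 = s2 OR s1 = L OR H = H
s6 = s3 OR B = L OR L = L
s7 = s3 AND s4 = L AND H = L
s11 = NOT s3 = NOT L = H
s12 = NOT C = NOT H = L
s13 = s7 OR s6 = L OR L = L
s14 = s12 AND s11 AND s13 = L AND H AND L = L
s16 = s2 AND s14 = L AND L = L

s2 = L, s14 = L, s16 = L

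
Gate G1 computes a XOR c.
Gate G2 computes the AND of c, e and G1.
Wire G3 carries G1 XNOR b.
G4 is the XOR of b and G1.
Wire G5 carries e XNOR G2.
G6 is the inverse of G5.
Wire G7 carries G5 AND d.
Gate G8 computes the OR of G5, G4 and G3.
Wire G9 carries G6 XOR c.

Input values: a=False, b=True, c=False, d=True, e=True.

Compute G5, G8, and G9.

G1 = a XOR c = False XOR False = False
G2 = c AND e AND G1 = False AND True AND False = False
G3 = G1 XNOR b = False XNOR True = False
G4 = b XOR G1 = True XOR False = True
G5 = e XNOR G2 = True XNOR False = False
G6 = NOT G5 = NOT False = True
G8 = G5 OR G4 OR G3 = False OR True OR False = True
G9 = G6 XOR c = True XOR False = True

G5 = False  G8 = True  G9 = True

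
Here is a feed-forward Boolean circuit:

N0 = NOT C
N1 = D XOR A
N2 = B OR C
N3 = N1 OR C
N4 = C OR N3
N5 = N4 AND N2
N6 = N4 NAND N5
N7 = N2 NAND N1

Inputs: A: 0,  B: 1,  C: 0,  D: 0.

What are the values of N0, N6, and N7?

N0 = 1, N6 = 1, N7 = 1

N0 = NOT C = NOT 0 = 1
N1 = D XOR A = 0 XOR 0 = 0
N2 = B OR C = 1 OR 0 = 1
N3 = N1 OR C = 0 OR 0 = 0
N4 = C OR N3 = 0 OR 0 = 0
N5 = N4 AND N2 = 0 AND 1 = 0
N6 = N4 NAND N5 = 0 NAND 0 = 1
N7 = N2 NAND N1 = 1 NAND 0 = 1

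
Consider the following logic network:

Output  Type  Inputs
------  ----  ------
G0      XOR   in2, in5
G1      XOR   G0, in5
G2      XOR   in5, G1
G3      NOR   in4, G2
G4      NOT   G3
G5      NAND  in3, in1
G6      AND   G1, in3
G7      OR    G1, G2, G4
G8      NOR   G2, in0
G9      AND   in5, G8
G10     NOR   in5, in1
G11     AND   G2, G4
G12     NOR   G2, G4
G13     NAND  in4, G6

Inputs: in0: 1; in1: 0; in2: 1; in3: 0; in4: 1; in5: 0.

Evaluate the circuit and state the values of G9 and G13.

G9 = 0, G13 = 1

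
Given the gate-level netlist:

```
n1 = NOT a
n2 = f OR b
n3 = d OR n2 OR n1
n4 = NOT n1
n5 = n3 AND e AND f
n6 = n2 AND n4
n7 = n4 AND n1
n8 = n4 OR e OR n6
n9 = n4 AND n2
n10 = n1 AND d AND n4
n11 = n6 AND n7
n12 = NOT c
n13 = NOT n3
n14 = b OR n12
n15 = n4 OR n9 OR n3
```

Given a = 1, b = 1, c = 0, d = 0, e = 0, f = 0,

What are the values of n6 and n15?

n6 = 1  n15 = 1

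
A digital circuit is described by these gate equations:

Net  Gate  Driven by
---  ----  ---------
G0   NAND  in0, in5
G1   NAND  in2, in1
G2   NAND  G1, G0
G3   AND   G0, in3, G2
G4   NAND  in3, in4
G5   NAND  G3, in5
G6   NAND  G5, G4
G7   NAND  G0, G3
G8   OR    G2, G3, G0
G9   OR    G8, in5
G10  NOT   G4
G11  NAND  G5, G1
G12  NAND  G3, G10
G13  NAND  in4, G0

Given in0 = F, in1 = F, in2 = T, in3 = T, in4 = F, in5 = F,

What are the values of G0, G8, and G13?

G0 = in0 NAND in5 = F NAND F = T
G1 = in2 NAND in1 = T NAND F = T
G2 = G1 NAND G0 = T NAND T = F
G3 = G0 AND in3 AND G2 = T AND T AND F = F
G8 = G2 OR G3 OR G0 = F OR F OR T = T
G13 = in4 NAND G0 = F NAND T = T

G0 = T; G8 = T; G13 = T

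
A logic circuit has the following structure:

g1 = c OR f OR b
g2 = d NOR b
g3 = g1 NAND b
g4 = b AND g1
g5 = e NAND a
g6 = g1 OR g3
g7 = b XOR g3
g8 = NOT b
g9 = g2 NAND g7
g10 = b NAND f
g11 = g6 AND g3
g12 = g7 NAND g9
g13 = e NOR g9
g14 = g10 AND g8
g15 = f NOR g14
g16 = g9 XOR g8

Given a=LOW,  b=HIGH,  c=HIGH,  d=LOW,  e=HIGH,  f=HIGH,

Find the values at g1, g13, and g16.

g1 = c OR f OR b = HIGH OR HIGH OR HIGH = HIGH
g2 = d NOR b = LOW NOR HIGH = LOW
g3 = g1 NAND b = HIGH NAND HIGH = LOW
g7 = b XOR g3 = HIGH XOR LOW = HIGH
g8 = NOT b = NOT HIGH = LOW
g9 = g2 NAND g7 = LOW NAND HIGH = HIGH
g13 = e NOR g9 = HIGH NOR HIGH = LOW
g16 = g9 XOR g8 = HIGH XOR LOW = HIGH

g1 = HIGH  g13 = LOW  g16 = HIGH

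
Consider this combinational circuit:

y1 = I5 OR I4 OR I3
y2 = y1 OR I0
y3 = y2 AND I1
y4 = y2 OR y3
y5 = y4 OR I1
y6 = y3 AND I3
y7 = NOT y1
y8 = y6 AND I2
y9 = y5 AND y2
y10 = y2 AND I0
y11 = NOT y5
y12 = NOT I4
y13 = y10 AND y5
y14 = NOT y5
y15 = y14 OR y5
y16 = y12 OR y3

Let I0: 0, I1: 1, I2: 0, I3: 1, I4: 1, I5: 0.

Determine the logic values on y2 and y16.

y2 = 1; y16 = 1

y1 = I5 OR I4 OR I3 = 0 OR 1 OR 1 = 1
y2 = y1 OR I0 = 1 OR 0 = 1
y3 = y2 AND I1 = 1 AND 1 = 1
y12 = NOT I4 = NOT 1 = 0
y16 = y12 OR y3 = 0 OR 1 = 1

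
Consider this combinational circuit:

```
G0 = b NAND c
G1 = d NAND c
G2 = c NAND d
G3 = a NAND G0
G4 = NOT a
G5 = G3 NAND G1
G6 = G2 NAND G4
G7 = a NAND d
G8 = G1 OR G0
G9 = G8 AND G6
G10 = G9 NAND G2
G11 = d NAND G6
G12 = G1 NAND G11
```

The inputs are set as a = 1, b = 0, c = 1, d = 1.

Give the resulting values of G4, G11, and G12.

G1 = d NAND c = 1 NAND 1 = 0
G2 = c NAND d = 1 NAND 1 = 0
G4 = NOT a = NOT 1 = 0
G6 = G2 NAND G4 = 0 NAND 0 = 1
G11 = d NAND G6 = 1 NAND 1 = 0
G12 = G1 NAND G11 = 0 NAND 0 = 1

G4 = 0, G11 = 0, G12 = 1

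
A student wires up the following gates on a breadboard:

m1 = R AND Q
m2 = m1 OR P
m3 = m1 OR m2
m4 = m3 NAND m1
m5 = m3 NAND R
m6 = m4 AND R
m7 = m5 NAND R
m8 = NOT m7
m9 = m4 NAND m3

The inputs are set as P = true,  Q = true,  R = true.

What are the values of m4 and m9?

m1 = R AND Q = true AND true = true
m2 = m1 OR P = true OR true = true
m3 = m1 OR m2 = true OR true = true
m4 = m3 NAND m1 = true NAND true = false
m9 = m4 NAND m3 = false NAND true = true

m4 = false; m9 = true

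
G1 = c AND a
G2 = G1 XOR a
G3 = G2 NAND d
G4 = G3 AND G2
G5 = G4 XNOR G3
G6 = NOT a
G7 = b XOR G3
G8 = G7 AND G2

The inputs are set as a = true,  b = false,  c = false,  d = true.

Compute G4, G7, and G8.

G1 = c AND a = false AND true = false
G2 = G1 XOR a = false XOR true = true
G3 = G2 NAND d = true NAND true = false
G4 = G3 AND G2 = false AND true = false
G7 = b XOR G3 = false XOR false = false
G8 = G7 AND G2 = false AND true = false

G4 = false, G7 = false, G8 = false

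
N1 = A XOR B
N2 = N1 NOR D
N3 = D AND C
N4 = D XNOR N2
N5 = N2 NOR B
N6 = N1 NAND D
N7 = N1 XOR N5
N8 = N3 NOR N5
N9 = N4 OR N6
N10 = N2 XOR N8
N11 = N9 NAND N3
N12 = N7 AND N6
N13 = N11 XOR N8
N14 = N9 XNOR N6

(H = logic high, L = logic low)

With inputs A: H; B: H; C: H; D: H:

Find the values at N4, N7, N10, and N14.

N4 = L  N7 = L  N10 = L  N14 = H

N1 = A XOR B = H XOR H = L
N2 = N1 NOR D = L NOR H = L
N3 = D AND C = H AND H = H
N4 = D XNOR N2 = H XNOR L = L
N5 = N2 NOR B = L NOR H = L
N6 = N1 NAND D = L NAND H = H
N7 = N1 XOR N5 = L XOR L = L
N8 = N3 NOR N5 = H NOR L = L
N9 = N4 OR N6 = L OR H = H
N10 = N2 XOR N8 = L XOR L = L
N14 = N9 XNOR N6 = H XNOR H = H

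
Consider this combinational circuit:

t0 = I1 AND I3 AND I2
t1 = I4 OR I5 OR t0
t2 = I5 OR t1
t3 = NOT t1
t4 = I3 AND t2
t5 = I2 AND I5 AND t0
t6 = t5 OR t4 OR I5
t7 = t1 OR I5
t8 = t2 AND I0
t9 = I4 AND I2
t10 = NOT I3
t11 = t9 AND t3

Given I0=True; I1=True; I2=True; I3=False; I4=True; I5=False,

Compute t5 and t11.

t5 = False; t11 = False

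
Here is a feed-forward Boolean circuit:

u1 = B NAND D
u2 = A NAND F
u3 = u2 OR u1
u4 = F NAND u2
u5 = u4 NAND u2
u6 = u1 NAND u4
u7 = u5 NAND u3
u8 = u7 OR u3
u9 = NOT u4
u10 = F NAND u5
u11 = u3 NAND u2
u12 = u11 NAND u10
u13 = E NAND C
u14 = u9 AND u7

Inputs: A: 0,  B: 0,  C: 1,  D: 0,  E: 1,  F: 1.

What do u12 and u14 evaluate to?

u12 = 1  u14 = 0

u1 = B NAND D = 0 NAND 0 = 1
u2 = A NAND F = 0 NAND 1 = 1
u3 = u2 OR u1 = 1 OR 1 = 1
u4 = F NAND u2 = 1 NAND 1 = 0
u5 = u4 NAND u2 = 0 NAND 1 = 1
u7 = u5 NAND u3 = 1 NAND 1 = 0
u9 = NOT u4 = NOT 0 = 1
u10 = F NAND u5 = 1 NAND 1 = 0
u11 = u3 NAND u2 = 1 NAND 1 = 0
u12 = u11 NAND u10 = 0 NAND 0 = 1
u14 = u9 AND u7 = 1 AND 0 = 0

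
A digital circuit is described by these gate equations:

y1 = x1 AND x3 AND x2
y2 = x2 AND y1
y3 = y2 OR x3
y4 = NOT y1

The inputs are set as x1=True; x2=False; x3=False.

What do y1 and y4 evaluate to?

y1 = x1 AND x3 AND x2 = True AND False AND False = False
y4 = NOT y1 = NOT False = True

y1 = False; y4 = True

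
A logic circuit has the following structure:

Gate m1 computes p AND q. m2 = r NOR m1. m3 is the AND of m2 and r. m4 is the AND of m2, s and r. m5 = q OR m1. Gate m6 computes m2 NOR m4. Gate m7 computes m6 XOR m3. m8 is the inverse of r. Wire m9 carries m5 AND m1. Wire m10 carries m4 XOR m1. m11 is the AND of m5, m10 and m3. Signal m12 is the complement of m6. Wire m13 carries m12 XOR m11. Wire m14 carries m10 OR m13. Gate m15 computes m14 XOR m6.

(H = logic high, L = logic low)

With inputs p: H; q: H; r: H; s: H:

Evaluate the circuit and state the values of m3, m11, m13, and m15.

m1 = p AND q = H AND H = H
m2 = r NOR m1 = H NOR H = L
m3 = m2 AND r = L AND H = L
m4 = m2 AND s AND r = L AND H AND H = L
m5 = q OR m1 = H OR H = H
m6 = m2 NOR m4 = L NOR L = H
m10 = m4 XOR m1 = L XOR H = H
m11 = m5 AND m10 AND m3 = H AND H AND L = L
m12 = NOT m6 = NOT H = L
m13 = m12 XOR m11 = L XOR L = L
m14 = m10 OR m13 = H OR L = H
m15 = m14 XOR m6 = H XOR H = L

m3 = L; m11 = L; m13 = L; m15 = L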